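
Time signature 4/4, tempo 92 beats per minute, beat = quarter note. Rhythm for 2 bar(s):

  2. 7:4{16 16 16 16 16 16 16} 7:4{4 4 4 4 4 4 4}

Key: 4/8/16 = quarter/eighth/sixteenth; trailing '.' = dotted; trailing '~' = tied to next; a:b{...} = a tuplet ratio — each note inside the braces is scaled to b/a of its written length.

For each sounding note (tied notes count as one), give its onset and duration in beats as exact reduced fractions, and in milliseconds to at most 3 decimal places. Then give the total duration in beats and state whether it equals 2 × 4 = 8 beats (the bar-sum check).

1) 0.0ms=0b +1956.522ms=3b
2) 1956.522ms=3b +93.168ms=1/7b
3) 2049.689ms=22/7b +93.168ms=1/7b
4) 2142.857ms=23/7b +93.168ms=1/7b
5) 2236.025ms=24/7b +93.168ms=1/7b
6) 2329.193ms=25/7b +93.168ms=1/7b
7) 2422.36ms=26/7b +93.168ms=1/7b
8) 2515.528ms=27/7b +93.168ms=1/7b
9) 2608.696ms=4b +372.671ms=4/7b
10) 2981.366ms=32/7b +372.671ms=4/7b
11) 3354.037ms=36/7b +372.671ms=4/7b
12) 3726.708ms=40/7b +372.671ms=4/7b
13) 4099.379ms=44/7b +372.671ms=4/7b
14) 4472.05ms=48/7b +372.671ms=4/7b
15) 4844.72ms=52/7b +372.671ms=4/7b
Σ=8b of 8 (92bpm 4/4) — PASS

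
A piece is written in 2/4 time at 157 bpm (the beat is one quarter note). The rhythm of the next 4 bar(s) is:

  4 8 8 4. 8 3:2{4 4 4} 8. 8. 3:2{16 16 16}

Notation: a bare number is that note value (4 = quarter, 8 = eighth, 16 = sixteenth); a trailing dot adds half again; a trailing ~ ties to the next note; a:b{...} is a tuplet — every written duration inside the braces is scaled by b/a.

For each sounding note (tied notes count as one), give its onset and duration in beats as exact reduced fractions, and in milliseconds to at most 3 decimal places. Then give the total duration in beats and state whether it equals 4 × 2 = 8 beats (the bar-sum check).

1) 0.0ms=0b +382.166ms=1b
2) 382.166ms=1b +191.083ms=1/2b
3) 573.248ms=3/2b +191.083ms=1/2b
4) 764.331ms=2b +573.248ms=3/2b
5) 1337.58ms=7/2b +191.083ms=1/2b
6) 1528.662ms=4b +254.777ms=2/3b
7) 1783.439ms=14/3b +254.777ms=2/3b
8) 2038.217ms=16/3b +254.777ms=2/3b
9) 2292.994ms=6b +286.624ms=3/4b
10) 2579.618ms=27/4b +286.624ms=3/4b
11) 2866.242ms=15/2b +63.694ms=1/6b
12) 2929.936ms=23/3b +63.694ms=1/6b
13) 2993.631ms=47/6b +63.694ms=1/6b
Σ=8b of 8 (157bpm 2/4) — PASS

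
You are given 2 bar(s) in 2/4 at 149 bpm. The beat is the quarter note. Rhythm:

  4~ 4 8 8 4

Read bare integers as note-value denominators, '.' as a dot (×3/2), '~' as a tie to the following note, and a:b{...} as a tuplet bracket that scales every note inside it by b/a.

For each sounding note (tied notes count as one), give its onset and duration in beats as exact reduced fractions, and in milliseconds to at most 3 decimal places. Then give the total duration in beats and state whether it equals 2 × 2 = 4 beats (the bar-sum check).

1) 0.0ms=0b +805.369ms=2b
2) 805.369ms=2b +201.342ms=1/2b
3) 1006.711ms=5/2b +201.342ms=1/2b
4) 1208.054ms=3b +402.685ms=1b
Σ=4b of 4 (149bpm 2/4) — PASS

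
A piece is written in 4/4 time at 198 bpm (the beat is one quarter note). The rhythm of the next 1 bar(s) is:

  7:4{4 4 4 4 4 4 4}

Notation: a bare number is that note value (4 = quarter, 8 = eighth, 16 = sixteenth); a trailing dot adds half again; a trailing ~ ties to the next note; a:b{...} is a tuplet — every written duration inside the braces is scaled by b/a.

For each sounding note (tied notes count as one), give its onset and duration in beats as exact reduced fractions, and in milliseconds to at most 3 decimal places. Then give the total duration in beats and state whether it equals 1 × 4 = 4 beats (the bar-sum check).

1) 0.0ms=0b +173.16ms=4/7b
2) 173.16ms=4/7b +173.16ms=4/7b
3) 346.32ms=8/7b +173.16ms=4/7b
4) 519.481ms=12/7b +173.16ms=4/7b
5) 692.641ms=16/7b +173.16ms=4/7b
6) 865.801ms=20/7b +173.16ms=4/7b
7) 1038.961ms=24/7b +173.16ms=4/7b
Σ=4b of 4 (198bpm 4/4) — PASS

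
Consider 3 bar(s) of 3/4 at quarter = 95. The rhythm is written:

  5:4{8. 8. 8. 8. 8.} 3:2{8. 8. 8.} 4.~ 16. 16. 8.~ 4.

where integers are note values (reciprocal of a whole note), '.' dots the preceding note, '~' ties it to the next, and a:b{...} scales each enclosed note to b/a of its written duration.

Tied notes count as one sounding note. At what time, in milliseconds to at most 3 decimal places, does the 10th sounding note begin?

1. 0.0ms @ 0 + 378.947ms (3/5)
2. 378.947ms @ 3/5 + 378.947ms (3/5)
3. 757.895ms @ 6/5 + 378.947ms (3/5)
4. 1136.842ms @ 9/5 + 378.947ms (3/5)
5. 1515.789ms @ 12/5 + 378.947ms (3/5)
6. 1894.737ms @ 3 + 315.789ms (1/2)
7. 2210.526ms @ 7/2 + 315.789ms (1/2)
8. 2526.316ms @ 4 + 315.789ms (1/2)
9. 2842.105ms @ 9/2 + 1184.211ms (15/8)
10. 4026.316ms @ 51/8 + 236.842ms (3/8)
11. 4263.158ms @ 27/4 + 1421.053ms (9/4)

note 10 onset = 51/8b = 4026.316ms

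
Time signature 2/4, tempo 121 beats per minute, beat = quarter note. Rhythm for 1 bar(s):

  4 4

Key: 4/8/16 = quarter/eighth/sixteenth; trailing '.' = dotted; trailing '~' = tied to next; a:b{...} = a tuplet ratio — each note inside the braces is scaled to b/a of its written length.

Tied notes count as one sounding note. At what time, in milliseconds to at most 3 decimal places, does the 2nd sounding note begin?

1. 0.0ms @ 0 + 495.868ms (1)
2. 495.868ms @ 1 + 495.868ms (1)

note 2 onset = 1b = 495.868ms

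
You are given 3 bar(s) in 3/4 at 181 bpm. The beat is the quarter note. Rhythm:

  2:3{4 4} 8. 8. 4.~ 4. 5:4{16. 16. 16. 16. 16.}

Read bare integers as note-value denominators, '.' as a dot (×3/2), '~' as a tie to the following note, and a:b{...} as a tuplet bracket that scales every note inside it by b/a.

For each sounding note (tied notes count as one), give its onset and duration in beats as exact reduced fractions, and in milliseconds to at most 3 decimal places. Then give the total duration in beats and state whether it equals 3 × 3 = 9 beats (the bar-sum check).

1) 0.0ms=0b +497.238ms=3/2b
2) 497.238ms=3/2b +497.238ms=3/2b
3) 994.475ms=3b +248.619ms=3/4b
4) 1243.094ms=15/4b +248.619ms=3/4b
5) 1491.713ms=9/2b +994.475ms=3b
6) 2486.188ms=15/2b +99.448ms=3/10b
7) 2585.635ms=39/5b +99.448ms=3/10b
8) 2685.083ms=81/10b +99.448ms=3/10b
9) 2784.53ms=42/5b +99.448ms=3/10b
10) 2883.978ms=87/10b +99.448ms=3/10b
Σ=9b of 9 (181bpm 3/4) — PASS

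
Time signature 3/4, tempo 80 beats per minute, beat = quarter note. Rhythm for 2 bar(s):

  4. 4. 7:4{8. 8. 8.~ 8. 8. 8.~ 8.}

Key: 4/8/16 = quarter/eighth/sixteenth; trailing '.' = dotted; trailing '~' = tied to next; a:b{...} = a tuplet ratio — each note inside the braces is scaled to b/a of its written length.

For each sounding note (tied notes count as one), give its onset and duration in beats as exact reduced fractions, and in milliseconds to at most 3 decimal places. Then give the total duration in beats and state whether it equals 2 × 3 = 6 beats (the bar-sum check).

1) 0.0ms=0b +1125.0ms=3/2b
2) 1125.0ms=3/2b +1125.0ms=3/2b
3) 2250.0ms=3b +321.429ms=3/7b
4) 2571.429ms=24/7b +321.429ms=3/7b
5) 2892.857ms=27/7b +642.857ms=6/7b
6) 3535.714ms=33/7b +321.429ms=3/7b
7) 3857.143ms=36/7b +642.857ms=6/7b
Σ=6b of 6 (80bpm 3/4) — PASS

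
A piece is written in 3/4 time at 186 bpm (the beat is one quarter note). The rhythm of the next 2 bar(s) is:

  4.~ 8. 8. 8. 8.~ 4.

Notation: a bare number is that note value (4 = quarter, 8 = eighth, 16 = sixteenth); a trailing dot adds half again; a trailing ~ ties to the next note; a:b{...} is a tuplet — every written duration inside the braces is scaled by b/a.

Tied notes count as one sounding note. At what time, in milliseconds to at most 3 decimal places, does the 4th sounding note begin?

note 4 onset = 15/4b = 1209.677ms

1. 0.0ms @ 0 + 725.806ms (9/4)
2. 725.806ms @ 9/4 + 241.935ms (3/4)
3. 967.742ms @ 3 + 241.935ms (3/4)
4. 1209.677ms @ 15/4 + 725.806ms (9/4)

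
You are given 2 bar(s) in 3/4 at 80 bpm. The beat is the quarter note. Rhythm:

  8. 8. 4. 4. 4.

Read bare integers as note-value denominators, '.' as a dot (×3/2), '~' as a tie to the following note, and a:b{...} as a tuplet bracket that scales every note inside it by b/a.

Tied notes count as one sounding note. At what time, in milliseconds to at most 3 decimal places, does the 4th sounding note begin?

note 4 onset = 3b = 2250.0ms

1. 0.0ms @ 0 + 562.5ms (3/4)
2. 562.5ms @ 3/4 + 562.5ms (3/4)
3. 1125.0ms @ 3/2 + 1125.0ms (3/2)
4. 2250.0ms @ 3 + 1125.0ms (3/2)
5. 3375.0ms @ 9/2 + 1125.0ms (3/2)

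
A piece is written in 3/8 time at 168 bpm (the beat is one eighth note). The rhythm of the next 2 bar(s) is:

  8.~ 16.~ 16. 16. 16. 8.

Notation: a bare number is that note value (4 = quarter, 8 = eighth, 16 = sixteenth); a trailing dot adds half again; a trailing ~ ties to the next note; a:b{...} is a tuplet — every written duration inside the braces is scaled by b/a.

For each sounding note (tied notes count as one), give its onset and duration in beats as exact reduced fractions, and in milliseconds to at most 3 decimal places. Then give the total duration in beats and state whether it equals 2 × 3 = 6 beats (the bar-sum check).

1) 0.0ms=0b +1071.429ms=3b
2) 1071.429ms=3b +267.857ms=3/4b
3) 1339.286ms=15/4b +267.857ms=3/4b
4) 1607.143ms=9/2b +535.714ms=3/2b
Σ=6b of 6 (168bpm 3/8) — PASS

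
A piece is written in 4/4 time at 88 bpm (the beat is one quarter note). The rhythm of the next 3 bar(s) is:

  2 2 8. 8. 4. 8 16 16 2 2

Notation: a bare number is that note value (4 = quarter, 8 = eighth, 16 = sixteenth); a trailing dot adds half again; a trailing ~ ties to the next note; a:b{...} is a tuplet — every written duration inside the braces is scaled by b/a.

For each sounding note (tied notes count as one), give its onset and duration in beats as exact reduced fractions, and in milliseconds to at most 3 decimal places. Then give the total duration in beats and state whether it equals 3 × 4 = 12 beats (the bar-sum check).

1) 0.0ms=0b +1363.636ms=2b
2) 1363.636ms=2b +1363.636ms=2b
3) 2727.273ms=4b +511.364ms=3/4b
4) 3238.636ms=19/4b +511.364ms=3/4b
5) 3750.0ms=11/2b +1022.727ms=3/2b
6) 4772.727ms=7b +340.909ms=1/2b
7) 5113.636ms=15/2b +170.455ms=1/4b
8) 5284.091ms=31/4b +170.455ms=1/4b
9) 5454.545ms=8b +1363.636ms=2b
10) 6818.182ms=10b +1363.636ms=2b
Σ=12b of 12 (88bpm 4/4) — PASS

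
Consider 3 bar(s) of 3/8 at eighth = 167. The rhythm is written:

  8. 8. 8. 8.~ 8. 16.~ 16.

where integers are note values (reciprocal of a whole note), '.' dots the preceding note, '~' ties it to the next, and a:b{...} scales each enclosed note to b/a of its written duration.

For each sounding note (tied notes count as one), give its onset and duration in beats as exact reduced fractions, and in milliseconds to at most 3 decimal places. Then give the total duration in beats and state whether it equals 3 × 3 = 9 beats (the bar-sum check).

1) 0.0ms=0b +538.922ms=3/2b
2) 538.922ms=3/2b +538.922ms=3/2b
3) 1077.844ms=3b +538.922ms=3/2b
4) 1616.766ms=9/2b +1077.844ms=3b
5) 2694.611ms=15/2b +538.922ms=3/2b
Σ=9b of 9 (167bpm 3/8) — PASS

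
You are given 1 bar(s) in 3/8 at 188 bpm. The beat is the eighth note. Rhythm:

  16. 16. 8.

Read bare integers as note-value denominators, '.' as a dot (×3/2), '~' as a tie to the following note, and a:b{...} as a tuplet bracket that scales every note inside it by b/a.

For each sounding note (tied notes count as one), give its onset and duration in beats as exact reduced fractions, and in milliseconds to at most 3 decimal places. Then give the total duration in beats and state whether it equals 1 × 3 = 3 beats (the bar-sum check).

1) 0.0ms=0b +239.362ms=3/4b
2) 239.362ms=3/4b +239.362ms=3/4b
3) 478.723ms=3/2b +478.723ms=3/2b
Σ=3b of 3 (188bpm 3/8) — PASS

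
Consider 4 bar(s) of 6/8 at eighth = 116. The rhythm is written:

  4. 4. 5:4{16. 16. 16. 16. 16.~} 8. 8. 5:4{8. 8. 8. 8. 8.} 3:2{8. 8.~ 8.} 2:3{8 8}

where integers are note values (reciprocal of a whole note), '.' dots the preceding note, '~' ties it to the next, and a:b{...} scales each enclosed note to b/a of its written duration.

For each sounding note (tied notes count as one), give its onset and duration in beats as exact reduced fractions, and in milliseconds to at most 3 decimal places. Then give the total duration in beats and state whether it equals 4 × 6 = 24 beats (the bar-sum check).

1) 0.0ms=0b +1551.724ms=3b
2) 1551.724ms=3b +1551.724ms=3b
3) 3103.448ms=6b +310.345ms=3/5b
4) 3413.793ms=33/5b +310.345ms=3/5b
5) 3724.138ms=36/5b +310.345ms=3/5b
6) 4034.483ms=39/5b +310.345ms=3/5b
7) 4344.828ms=42/5b +1086.207ms=21/10b
8) 5431.034ms=21/2b +775.862ms=3/2b
9) 6206.897ms=12b +620.69ms=6/5b
10) 6827.586ms=66/5b +620.69ms=6/5b
11) 7448.276ms=72/5b +620.69ms=6/5b
12) 8068.966ms=78/5b +620.69ms=6/5b
13) 8689.655ms=84/5b +620.69ms=6/5b
14) 9310.345ms=18b +517.241ms=1b
15) 9827.586ms=19b +1034.483ms=2b
16) 10862.069ms=21b +775.862ms=3/2b
17) 11637.931ms=45/2b +775.862ms=3/2b
Σ=24b of 24 (116bpm 6/8) — PASS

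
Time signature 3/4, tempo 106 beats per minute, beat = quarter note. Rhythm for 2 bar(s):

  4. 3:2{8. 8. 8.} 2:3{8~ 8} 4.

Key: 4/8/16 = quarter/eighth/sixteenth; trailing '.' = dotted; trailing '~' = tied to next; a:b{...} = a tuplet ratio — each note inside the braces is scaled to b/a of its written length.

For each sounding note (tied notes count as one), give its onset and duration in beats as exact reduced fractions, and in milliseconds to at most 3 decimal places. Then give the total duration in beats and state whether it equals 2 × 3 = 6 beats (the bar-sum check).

1) 0.0ms=0b +849.057ms=3/2b
2) 849.057ms=3/2b +283.019ms=1/2b
3) 1132.075ms=2b +283.019ms=1/2b
4) 1415.094ms=5/2b +283.019ms=1/2b
5) 1698.113ms=3b +849.057ms=3/2b
6) 2547.17ms=9/2b +849.057ms=3/2b
Σ=6b of 6 (106bpm 3/4) — PASS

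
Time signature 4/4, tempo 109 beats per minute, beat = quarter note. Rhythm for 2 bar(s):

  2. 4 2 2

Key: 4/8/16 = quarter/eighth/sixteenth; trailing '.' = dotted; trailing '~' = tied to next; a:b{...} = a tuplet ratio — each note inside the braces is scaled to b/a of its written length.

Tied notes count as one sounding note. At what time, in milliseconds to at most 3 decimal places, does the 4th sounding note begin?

note 4 onset = 6b = 3302.752ms

1. 0.0ms @ 0 + 1651.376ms (3)
2. 1651.376ms @ 3 + 550.459ms (1)
3. 2201.835ms @ 4 + 1100.917ms (2)
4. 3302.752ms @ 6 + 1100.917ms (2)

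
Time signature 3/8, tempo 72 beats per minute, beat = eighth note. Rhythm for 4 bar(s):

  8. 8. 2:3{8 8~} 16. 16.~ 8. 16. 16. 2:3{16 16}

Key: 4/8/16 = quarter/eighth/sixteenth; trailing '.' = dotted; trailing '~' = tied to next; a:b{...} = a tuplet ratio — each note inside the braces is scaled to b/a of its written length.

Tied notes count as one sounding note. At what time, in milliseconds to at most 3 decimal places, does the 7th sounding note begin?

note 7 onset = 39/4b = 8125.0ms

1. 0.0ms @ 0 + 1250.0ms (3/2)
2. 1250.0ms @ 3/2 + 1250.0ms (3/2)
3. 2500.0ms @ 3 + 1250.0ms (3/2)
4. 3750.0ms @ 9/2 + 1875.0ms (9/4)
5. 5625.0ms @ 27/4 + 1875.0ms (9/4)
6. 7500.0ms @ 9 + 625.0ms (3/4)
7. 8125.0ms @ 39/4 + 625.0ms (3/4)
8. 8750.0ms @ 21/2 + 625.0ms (3/4)
9. 9375.0ms @ 45/4 + 625.0ms (3/4)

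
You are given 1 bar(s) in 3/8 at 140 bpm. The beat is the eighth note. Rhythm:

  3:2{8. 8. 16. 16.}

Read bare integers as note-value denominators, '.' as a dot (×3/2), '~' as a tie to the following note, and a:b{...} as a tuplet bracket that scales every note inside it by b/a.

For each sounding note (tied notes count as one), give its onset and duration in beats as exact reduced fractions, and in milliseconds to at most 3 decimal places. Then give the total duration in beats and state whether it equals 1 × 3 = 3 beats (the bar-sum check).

1) 0.0ms=0b +428.571ms=1b
2) 428.571ms=1b +428.571ms=1b
3) 857.143ms=2b +214.286ms=1/2b
4) 1071.429ms=5/2b +214.286ms=1/2b
Σ=3b of 3 (140bpm 3/8) — PASS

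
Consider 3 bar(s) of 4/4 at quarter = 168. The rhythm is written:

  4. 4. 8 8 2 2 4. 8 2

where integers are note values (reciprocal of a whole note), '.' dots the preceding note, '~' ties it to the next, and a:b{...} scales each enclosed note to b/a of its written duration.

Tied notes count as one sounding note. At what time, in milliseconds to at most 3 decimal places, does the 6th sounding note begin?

1. 0.0ms @ 0 + 535.714ms (3/2)
2. 535.714ms @ 3/2 + 535.714ms (3/2)
3. 1071.429ms @ 3 + 178.571ms (1/2)
4. 1250.0ms @ 7/2 + 178.571ms (1/2)
5. 1428.571ms @ 4 + 714.286ms (2)
6. 2142.857ms @ 6 + 714.286ms (2)
7. 2857.143ms @ 8 + 535.714ms (3/2)
8. 3392.857ms @ 19/2 + 178.571ms (1/2)
9. 3571.429ms @ 10 + 714.286ms (2)

note 6 onset = 6b = 2142.857ms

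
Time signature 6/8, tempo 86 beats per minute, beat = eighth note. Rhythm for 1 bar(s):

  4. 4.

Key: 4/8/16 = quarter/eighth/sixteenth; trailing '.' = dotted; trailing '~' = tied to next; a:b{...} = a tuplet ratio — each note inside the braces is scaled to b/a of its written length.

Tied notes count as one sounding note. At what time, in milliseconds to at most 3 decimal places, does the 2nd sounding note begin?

1. 0.0ms @ 0 + 2093.023ms (3)
2. 2093.023ms @ 3 + 2093.023ms (3)

note 2 onset = 3b = 2093.023ms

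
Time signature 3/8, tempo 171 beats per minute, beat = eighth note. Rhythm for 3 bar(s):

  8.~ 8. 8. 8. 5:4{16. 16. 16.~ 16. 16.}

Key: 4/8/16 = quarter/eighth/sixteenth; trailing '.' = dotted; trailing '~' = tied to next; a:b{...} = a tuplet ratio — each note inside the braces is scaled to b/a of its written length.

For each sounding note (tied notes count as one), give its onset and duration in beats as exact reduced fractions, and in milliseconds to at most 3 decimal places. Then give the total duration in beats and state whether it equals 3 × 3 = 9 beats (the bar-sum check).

1) 0.0ms=0b +1052.632ms=3b
2) 1052.632ms=3b +526.316ms=3/2b
3) 1578.947ms=9/2b +526.316ms=3/2b
4) 2105.263ms=6b +210.526ms=3/5b
5) 2315.789ms=33/5b +210.526ms=3/5b
6) 2526.316ms=36/5b +421.053ms=6/5b
7) 2947.368ms=42/5b +210.526ms=3/5b
Σ=9b of 9 (171bpm 3/8) — PASS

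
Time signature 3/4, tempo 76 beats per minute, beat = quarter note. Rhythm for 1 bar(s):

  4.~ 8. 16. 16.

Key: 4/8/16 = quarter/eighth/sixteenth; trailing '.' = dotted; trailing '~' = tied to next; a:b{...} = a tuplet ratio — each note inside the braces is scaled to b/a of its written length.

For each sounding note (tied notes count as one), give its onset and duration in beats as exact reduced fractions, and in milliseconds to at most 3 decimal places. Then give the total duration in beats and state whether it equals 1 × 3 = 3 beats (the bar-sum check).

1) 0.0ms=0b +1776.316ms=9/4b
2) 1776.316ms=9/4b +296.053ms=3/8b
3) 2072.368ms=21/8b +296.053ms=3/8b
Σ=3b of 3 (76bpm 3/4) — PASS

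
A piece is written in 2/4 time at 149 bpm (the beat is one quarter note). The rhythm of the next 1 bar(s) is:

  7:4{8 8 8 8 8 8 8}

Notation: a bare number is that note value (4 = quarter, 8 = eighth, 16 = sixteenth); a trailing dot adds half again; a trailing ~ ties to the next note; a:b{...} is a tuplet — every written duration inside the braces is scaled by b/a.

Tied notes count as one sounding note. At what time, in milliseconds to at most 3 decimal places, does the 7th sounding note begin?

note 7 onset = 12/7b = 690.316ms

1. 0.0ms @ 0 + 115.053ms (2/7)
2. 115.053ms @ 2/7 + 115.053ms (2/7)
3. 230.105ms @ 4/7 + 115.053ms (2/7)
4. 345.158ms @ 6/7 + 115.053ms (2/7)
5. 460.211ms @ 8/7 + 115.053ms (2/7)
6. 575.264ms @ 10/7 + 115.053ms (2/7)
7. 690.316ms @ 12/7 + 115.053ms (2/7)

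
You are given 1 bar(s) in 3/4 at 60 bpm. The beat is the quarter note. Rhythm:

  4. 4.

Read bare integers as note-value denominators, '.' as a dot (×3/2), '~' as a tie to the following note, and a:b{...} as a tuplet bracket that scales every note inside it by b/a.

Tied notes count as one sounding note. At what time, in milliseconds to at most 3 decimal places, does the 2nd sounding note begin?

1. 0.0ms @ 0 + 1500.0ms (3/2)
2. 1500.0ms @ 3/2 + 1500.0ms (3/2)

note 2 onset = 3/2b = 1500.0ms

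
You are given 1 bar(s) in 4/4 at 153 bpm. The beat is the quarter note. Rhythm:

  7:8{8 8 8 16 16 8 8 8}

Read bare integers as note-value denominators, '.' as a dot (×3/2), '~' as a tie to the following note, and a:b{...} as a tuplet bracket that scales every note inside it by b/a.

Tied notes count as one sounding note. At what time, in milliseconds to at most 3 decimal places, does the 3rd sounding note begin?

note 3 onset = 8/7b = 448.179ms

1. 0.0ms @ 0 + 224.09ms (4/7)
2. 224.09ms @ 4/7 + 224.09ms (4/7)
3. 448.179ms @ 8/7 + 224.09ms (4/7)
4. 672.269ms @ 12/7 + 112.045ms (2/7)
5. 784.314ms @ 2 + 112.045ms (2/7)
6. 896.359ms @ 16/7 + 224.09ms (4/7)
7. 1120.448ms @ 20/7 + 224.09ms (4/7)
8. 1344.538ms @ 24/7 + 224.09ms (4/7)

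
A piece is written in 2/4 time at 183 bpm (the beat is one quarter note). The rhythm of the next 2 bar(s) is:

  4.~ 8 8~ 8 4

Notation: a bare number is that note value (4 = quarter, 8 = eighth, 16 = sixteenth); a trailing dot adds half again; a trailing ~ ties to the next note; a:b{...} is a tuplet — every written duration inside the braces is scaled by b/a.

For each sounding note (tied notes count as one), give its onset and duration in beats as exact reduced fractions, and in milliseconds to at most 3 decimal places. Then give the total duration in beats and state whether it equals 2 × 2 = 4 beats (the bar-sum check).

1) 0.0ms=0b +655.738ms=2b
2) 655.738ms=2b +327.869ms=1b
3) 983.607ms=3b +327.869ms=1b
Σ=4b of 4 (183bpm 2/4) — PASS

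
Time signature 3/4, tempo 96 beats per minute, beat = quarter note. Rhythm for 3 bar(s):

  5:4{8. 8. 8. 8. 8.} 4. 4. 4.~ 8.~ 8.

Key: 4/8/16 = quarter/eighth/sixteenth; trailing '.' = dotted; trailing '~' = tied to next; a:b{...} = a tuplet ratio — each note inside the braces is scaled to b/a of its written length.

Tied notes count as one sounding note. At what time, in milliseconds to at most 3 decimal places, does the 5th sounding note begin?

note 5 onset = 12/5b = 1500.0ms

1. 0.0ms @ 0 + 375.0ms (3/5)
2. 375.0ms @ 3/5 + 375.0ms (3/5)
3. 750.0ms @ 6/5 + 375.0ms (3/5)
4. 1125.0ms @ 9/5 + 375.0ms (3/5)
5. 1500.0ms @ 12/5 + 375.0ms (3/5)
6. 1875.0ms @ 3 + 937.5ms (3/2)
7. 2812.5ms @ 9/2 + 937.5ms (3/2)
8. 3750.0ms @ 6 + 1875.0ms (3)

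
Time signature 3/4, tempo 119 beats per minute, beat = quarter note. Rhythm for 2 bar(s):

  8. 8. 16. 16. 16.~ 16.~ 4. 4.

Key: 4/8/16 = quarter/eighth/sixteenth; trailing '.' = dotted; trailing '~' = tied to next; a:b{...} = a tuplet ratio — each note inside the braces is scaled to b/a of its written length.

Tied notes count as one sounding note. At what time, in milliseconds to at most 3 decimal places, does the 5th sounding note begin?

1. 0.0ms @ 0 + 378.151ms (3/4)
2. 378.151ms @ 3/4 + 378.151ms (3/4)
3. 756.303ms @ 3/2 + 189.076ms (3/8)
4. 945.378ms @ 15/8 + 189.076ms (3/8)
5. 1134.454ms @ 9/4 + 1134.454ms (9/4)
6. 2268.908ms @ 9/2 + 756.303ms (3/2)

note 5 onset = 9/4b = 1134.454ms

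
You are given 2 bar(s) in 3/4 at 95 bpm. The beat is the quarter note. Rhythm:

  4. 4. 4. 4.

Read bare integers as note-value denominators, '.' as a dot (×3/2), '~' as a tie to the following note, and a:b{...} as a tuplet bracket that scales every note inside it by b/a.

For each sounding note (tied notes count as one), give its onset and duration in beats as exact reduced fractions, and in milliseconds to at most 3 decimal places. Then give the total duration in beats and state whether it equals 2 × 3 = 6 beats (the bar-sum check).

1) 0.0ms=0b +947.368ms=3/2b
2) 947.368ms=3/2b +947.368ms=3/2b
3) 1894.737ms=3b +947.368ms=3/2b
4) 2842.105ms=9/2b +947.368ms=3/2b
Σ=6b of 6 (95bpm 3/4) — PASS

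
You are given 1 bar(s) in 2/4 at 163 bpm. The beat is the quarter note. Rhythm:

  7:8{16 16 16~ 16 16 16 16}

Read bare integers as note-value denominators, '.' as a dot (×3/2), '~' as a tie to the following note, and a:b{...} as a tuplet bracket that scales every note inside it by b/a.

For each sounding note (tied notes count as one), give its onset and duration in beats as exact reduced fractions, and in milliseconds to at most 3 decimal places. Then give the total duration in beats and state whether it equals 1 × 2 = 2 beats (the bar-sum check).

1) 0.0ms=0b +105.171ms=2/7b
2) 105.171ms=2/7b +105.171ms=2/7b
3) 210.342ms=4/7b +210.342ms=4/7b
4) 420.684ms=8/7b +105.171ms=2/7b
5) 525.855ms=10/7b +105.171ms=2/7b
6) 631.025ms=12/7b +105.171ms=2/7b
Σ=2b of 2 (163bpm 2/4) — PASS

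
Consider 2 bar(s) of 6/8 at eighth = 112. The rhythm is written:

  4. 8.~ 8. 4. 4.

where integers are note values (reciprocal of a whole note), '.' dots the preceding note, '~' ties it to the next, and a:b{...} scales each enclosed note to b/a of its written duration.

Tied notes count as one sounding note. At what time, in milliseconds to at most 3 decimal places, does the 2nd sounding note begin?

note 2 onset = 3b = 1607.143ms

1. 0.0ms @ 0 + 1607.143ms (3)
2. 1607.143ms @ 3 + 1607.143ms (3)
3. 3214.286ms @ 6 + 1607.143ms (3)
4. 4821.429ms @ 9 + 1607.143ms (3)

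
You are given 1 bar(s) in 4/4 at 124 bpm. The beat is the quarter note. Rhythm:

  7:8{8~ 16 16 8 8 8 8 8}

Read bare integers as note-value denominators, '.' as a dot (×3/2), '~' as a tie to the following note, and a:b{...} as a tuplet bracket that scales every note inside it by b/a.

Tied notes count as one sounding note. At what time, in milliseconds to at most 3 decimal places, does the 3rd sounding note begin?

1. 0.0ms @ 0 + 414.747ms (6/7)
2. 414.747ms @ 6/7 + 138.249ms (2/7)
3. 552.995ms @ 8/7 + 276.498ms (4/7)
4. 829.493ms @ 12/7 + 276.498ms (4/7)
5. 1105.991ms @ 16/7 + 276.498ms (4/7)
6. 1382.488ms @ 20/7 + 276.498ms (4/7)
7. 1658.986ms @ 24/7 + 276.498ms (4/7)

note 3 onset = 8/7b = 552.995ms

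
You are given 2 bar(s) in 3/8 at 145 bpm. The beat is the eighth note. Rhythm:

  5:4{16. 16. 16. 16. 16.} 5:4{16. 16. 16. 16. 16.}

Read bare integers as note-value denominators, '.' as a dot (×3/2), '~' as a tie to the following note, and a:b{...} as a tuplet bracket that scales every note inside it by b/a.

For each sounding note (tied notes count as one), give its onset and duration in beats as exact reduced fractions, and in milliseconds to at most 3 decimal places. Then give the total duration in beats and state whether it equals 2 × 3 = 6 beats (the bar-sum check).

1) 0.0ms=0b +248.276ms=3/5b
2) 248.276ms=3/5b +248.276ms=3/5b
3) 496.552ms=6/5b +248.276ms=3/5b
4) 744.828ms=9/5b +248.276ms=3/5b
5) 993.103ms=12/5b +248.276ms=3/5b
6) 1241.379ms=3b +248.276ms=3/5b
7) 1489.655ms=18/5b +248.276ms=3/5b
8) 1737.931ms=21/5b +248.276ms=3/5b
9) 1986.207ms=24/5b +248.276ms=3/5b
10) 2234.483ms=27/5b +248.276ms=3/5b
Σ=6b of 6 (145bpm 3/8) — PASS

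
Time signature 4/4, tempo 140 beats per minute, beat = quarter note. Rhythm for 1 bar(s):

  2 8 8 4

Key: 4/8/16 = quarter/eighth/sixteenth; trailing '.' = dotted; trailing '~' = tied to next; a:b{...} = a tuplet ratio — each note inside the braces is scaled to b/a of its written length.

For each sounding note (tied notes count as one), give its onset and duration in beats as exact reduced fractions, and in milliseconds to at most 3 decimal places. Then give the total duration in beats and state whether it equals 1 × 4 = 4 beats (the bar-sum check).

1) 0.0ms=0b +857.143ms=2b
2) 857.143ms=2b +214.286ms=1/2b
3) 1071.429ms=5/2b +214.286ms=1/2b
4) 1285.714ms=3b +428.571ms=1b
Σ=4b of 4 (140bpm 4/4) — PASS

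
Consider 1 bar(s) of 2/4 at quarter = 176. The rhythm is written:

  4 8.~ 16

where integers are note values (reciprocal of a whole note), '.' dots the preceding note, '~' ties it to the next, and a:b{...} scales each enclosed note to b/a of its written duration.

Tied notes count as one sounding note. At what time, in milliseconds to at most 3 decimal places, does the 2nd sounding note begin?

1. 0.0ms @ 0 + 340.909ms (1)
2. 340.909ms @ 1 + 340.909ms (1)

note 2 onset = 1b = 340.909ms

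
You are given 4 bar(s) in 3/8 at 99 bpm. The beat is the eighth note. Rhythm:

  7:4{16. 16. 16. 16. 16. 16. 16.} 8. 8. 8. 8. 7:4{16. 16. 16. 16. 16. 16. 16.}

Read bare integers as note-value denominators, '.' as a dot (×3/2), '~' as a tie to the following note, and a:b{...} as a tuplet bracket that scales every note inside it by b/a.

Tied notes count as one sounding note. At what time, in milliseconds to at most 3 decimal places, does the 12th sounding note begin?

note 12 onset = 9b = 5454.545ms

1. 0.0ms @ 0 + 259.74ms (3/7)
2. 259.74ms @ 3/7 + 259.74ms (3/7)
3. 519.481ms @ 6/7 + 259.74ms (3/7)
4. 779.221ms @ 9/7 + 259.74ms (3/7)
5. 1038.961ms @ 12/7 + 259.74ms (3/7)
6. 1298.701ms @ 15/7 + 259.74ms (3/7)
7. 1558.442ms @ 18/7 + 259.74ms (3/7)
8. 1818.182ms @ 3 + 909.091ms (3/2)
9. 2727.273ms @ 9/2 + 909.091ms (3/2)
10. 3636.364ms @ 6 + 909.091ms (3/2)
11. 4545.455ms @ 15/2 + 909.091ms (3/2)
12. 5454.545ms @ 9 + 259.74ms (3/7)
13. 5714.286ms @ 66/7 + 259.74ms (3/7)
14. 5974.026ms @ 69/7 + 259.74ms (3/7)
15. 6233.766ms @ 72/7 + 259.74ms (3/7)
16. 6493.506ms @ 75/7 + 259.74ms (3/7)
17. 6753.247ms @ 78/7 + 259.74ms (3/7)
18. 7012.987ms @ 81/7 + 259.74ms (3/7)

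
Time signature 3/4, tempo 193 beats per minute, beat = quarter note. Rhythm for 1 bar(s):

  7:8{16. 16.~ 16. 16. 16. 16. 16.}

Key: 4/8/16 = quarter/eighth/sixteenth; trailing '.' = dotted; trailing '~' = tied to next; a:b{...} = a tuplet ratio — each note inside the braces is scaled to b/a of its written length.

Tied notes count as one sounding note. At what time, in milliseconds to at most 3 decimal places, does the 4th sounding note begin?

1. 0.0ms @ 0 + 133.235ms (3/7)
2. 133.235ms @ 3/7 + 266.469ms (6/7)
3. 399.704ms @ 9/7 + 133.235ms (3/7)
4. 532.939ms @ 12/7 + 133.235ms (3/7)
5. 666.173ms @ 15/7 + 133.235ms (3/7)
6. 799.408ms @ 18/7 + 133.235ms (3/7)

note 4 onset = 12/7b = 532.939ms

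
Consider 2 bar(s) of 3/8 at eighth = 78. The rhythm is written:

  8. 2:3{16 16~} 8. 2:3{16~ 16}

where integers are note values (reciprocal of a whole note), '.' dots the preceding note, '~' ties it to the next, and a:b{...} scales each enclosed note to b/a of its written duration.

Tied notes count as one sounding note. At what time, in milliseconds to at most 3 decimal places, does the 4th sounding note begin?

note 4 onset = 9/2b = 3461.538ms

1. 0.0ms @ 0 + 1153.846ms (3/2)
2. 1153.846ms @ 3/2 + 576.923ms (3/4)
3. 1730.769ms @ 9/4 + 1730.769ms (9/4)
4. 3461.538ms @ 9/2 + 1153.846ms (3/2)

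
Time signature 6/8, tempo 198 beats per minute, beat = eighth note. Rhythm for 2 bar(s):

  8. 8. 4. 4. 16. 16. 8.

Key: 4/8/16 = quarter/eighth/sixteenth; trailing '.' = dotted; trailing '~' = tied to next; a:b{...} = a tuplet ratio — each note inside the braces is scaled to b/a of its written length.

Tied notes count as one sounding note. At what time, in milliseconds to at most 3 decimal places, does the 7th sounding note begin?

note 7 onset = 21/2b = 3181.818ms

1. 0.0ms @ 0 + 454.545ms (3/2)
2. 454.545ms @ 3/2 + 454.545ms (3/2)
3. 909.091ms @ 3 + 909.091ms (3)
4. 1818.182ms @ 6 + 909.091ms (3)
5. 2727.273ms @ 9 + 227.273ms (3/4)
6. 2954.545ms @ 39/4 + 227.273ms (3/4)
7. 3181.818ms @ 21/2 + 454.545ms (3/2)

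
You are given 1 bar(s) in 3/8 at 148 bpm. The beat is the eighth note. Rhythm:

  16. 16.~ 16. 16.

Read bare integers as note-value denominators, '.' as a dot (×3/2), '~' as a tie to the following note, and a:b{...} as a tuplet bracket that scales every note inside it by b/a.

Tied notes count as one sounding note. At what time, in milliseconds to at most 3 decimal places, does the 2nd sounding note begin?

1. 0.0ms @ 0 + 304.054ms (3/4)
2. 304.054ms @ 3/4 + 608.108ms (3/2)
3. 912.162ms @ 9/4 + 304.054ms (3/4)

note 2 onset = 3/4b = 304.054ms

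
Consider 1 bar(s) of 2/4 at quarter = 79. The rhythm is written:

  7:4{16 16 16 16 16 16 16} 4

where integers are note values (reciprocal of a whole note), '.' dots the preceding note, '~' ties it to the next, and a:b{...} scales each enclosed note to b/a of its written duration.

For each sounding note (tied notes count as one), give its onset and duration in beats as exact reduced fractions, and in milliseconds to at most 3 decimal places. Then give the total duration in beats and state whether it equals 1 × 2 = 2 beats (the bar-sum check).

1) 0.0ms=0b +108.499ms=1/7b
2) 108.499ms=1/7b +108.499ms=1/7b
3) 216.998ms=2/7b +108.499ms=1/7b
4) 325.497ms=3/7b +108.499ms=1/7b
5) 433.996ms=4/7b +108.499ms=1/7b
6) 542.495ms=5/7b +108.499ms=1/7b
7) 650.995ms=6/7b +108.499ms=1/7b
8) 759.494ms=1b +759.494ms=1b
Σ=2b of 2 (79bpm 2/4) — PASS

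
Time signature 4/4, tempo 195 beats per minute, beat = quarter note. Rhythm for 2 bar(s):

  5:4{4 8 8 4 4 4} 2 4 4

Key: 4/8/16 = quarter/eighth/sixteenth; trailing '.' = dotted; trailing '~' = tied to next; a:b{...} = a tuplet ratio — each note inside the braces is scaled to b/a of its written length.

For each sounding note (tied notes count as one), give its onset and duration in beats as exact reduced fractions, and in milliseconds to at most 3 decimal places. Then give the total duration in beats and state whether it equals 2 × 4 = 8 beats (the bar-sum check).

1) 0.0ms=0b +246.154ms=4/5b
2) 246.154ms=4/5b +123.077ms=2/5b
3) 369.231ms=6/5b +123.077ms=2/5b
4) 492.308ms=8/5b +246.154ms=4/5b
5) 738.462ms=12/5b +246.154ms=4/5b
6) 984.615ms=16/5b +246.154ms=4/5b
7) 1230.769ms=4b +615.385ms=2b
8) 1846.154ms=6b +307.692ms=1b
9) 2153.846ms=7b +307.692ms=1b
Σ=8b of 8 (195bpm 4/4) — PASS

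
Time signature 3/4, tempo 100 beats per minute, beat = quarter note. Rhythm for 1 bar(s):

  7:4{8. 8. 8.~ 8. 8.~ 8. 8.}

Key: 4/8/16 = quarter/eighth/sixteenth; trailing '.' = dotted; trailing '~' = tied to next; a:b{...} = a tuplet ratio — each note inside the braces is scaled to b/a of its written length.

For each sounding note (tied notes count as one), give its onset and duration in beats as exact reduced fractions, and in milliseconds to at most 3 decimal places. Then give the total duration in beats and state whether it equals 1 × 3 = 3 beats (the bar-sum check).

1) 0.0ms=0b +257.143ms=3/7b
2) 257.143ms=3/7b +257.143ms=3/7b
3) 514.286ms=6/7b +514.286ms=6/7b
4) 1028.571ms=12/7b +514.286ms=6/7b
5) 1542.857ms=18/7b +257.143ms=3/7b
Σ=3b of 3 (100bpm 3/4) — PASS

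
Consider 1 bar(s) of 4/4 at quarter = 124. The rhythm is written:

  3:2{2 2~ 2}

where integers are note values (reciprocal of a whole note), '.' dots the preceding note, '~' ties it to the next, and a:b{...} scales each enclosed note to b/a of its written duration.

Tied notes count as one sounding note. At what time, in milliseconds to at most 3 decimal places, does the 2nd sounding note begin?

1. 0.0ms @ 0 + 645.161ms (4/3)
2. 645.161ms @ 4/3 + 1290.323ms (8/3)

note 2 onset = 4/3b = 645.161ms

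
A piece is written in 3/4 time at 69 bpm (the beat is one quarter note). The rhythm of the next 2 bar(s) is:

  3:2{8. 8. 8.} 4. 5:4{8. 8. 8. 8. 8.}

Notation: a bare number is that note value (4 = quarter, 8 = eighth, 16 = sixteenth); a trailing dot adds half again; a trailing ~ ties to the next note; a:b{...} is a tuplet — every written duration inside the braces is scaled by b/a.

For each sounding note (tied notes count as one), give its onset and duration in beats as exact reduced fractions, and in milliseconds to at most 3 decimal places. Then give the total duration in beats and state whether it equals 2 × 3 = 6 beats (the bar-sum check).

1) 0.0ms=0b +434.783ms=1/2b
2) 434.783ms=1/2b +434.783ms=1/2b
3) 869.565ms=1b +434.783ms=1/2b
4) 1304.348ms=3/2b +1304.348ms=3/2b
5) 2608.696ms=3b +521.739ms=3/5b
6) 3130.435ms=18/5b +521.739ms=3/5b
7) 3652.174ms=21/5b +521.739ms=3/5b
8) 4173.913ms=24/5b +521.739ms=3/5b
9) 4695.652ms=27/5b +521.739ms=3/5b
Σ=6b of 6 (69bpm 3/4) — PASS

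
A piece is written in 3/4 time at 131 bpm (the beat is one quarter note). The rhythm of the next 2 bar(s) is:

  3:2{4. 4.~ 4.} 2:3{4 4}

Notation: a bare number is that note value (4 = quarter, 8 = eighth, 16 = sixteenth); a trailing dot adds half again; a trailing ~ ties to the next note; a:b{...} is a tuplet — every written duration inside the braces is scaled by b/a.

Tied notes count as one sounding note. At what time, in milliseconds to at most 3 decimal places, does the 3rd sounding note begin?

1. 0.0ms @ 0 + 458.015ms (1)
2. 458.015ms @ 1 + 916.031ms (2)
3. 1374.046ms @ 3 + 687.023ms (3/2)
4. 2061.069ms @ 9/2 + 687.023ms (3/2)

note 3 onset = 3b = 1374.046ms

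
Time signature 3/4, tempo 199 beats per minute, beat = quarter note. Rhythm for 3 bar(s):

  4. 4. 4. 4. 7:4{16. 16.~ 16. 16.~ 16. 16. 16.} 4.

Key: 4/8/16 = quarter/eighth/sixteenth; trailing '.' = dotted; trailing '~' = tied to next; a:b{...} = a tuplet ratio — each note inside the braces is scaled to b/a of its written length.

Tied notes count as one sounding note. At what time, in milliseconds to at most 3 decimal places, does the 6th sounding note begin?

note 6 onset = 87/14b = 1873.654ms

1. 0.0ms @ 0 + 452.261ms (3/2)
2. 452.261ms @ 3/2 + 452.261ms (3/2)
3. 904.523ms @ 3 + 452.261ms (3/2)
4. 1356.784ms @ 9/2 + 452.261ms (3/2)
5. 1809.045ms @ 6 + 64.609ms (3/14)
6. 1873.654ms @ 87/14 + 129.218ms (3/7)
7. 2002.872ms @ 93/14 + 129.218ms (3/7)
8. 2132.089ms @ 99/14 + 64.609ms (3/14)
9. 2196.698ms @ 51/7 + 64.609ms (3/14)
10. 2261.307ms @ 15/2 + 452.261ms (3/2)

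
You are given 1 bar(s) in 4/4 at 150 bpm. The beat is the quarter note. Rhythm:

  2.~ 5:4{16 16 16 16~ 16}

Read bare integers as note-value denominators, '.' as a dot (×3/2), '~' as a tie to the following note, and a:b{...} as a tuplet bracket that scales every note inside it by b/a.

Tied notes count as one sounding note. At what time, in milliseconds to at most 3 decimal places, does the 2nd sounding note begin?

note 2 onset = 16/5b = 1280.0ms

1. 0.0ms @ 0 + 1280.0ms (16/5)
2. 1280.0ms @ 16/5 + 80.0ms (1/5)
3. 1360.0ms @ 17/5 + 80.0ms (1/5)
4. 1440.0ms @ 18/5 + 160.0ms (2/5)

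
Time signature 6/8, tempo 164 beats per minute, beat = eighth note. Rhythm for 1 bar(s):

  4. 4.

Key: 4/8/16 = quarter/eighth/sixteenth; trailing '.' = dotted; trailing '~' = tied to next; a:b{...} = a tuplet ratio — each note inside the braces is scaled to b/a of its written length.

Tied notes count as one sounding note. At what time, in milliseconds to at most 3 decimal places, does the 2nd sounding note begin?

note 2 onset = 3b = 1097.561ms

1. 0.0ms @ 0 + 1097.561ms (3)
2. 1097.561ms @ 3 + 1097.561ms (3)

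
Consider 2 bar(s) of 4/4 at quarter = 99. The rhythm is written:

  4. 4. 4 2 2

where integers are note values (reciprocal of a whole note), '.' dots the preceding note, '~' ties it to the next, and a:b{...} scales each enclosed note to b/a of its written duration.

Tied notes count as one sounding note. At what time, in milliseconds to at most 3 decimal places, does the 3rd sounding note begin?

1. 0.0ms @ 0 + 909.091ms (3/2)
2. 909.091ms @ 3/2 + 909.091ms (3/2)
3. 1818.182ms @ 3 + 606.061ms (1)
4. 2424.242ms @ 4 + 1212.121ms (2)
5. 3636.364ms @ 6 + 1212.121ms (2)

note 3 onset = 3b = 1818.182ms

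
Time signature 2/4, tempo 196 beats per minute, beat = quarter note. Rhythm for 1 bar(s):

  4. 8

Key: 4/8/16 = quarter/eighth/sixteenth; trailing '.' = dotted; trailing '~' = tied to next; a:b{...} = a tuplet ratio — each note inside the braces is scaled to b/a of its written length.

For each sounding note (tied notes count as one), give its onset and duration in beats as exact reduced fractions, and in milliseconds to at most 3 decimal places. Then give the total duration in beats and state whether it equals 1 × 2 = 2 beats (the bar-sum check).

1) 0.0ms=0b +459.184ms=3/2b
2) 459.184ms=3/2b +153.061ms=1/2b
Σ=2b of 2 (196bpm 2/4) — PASS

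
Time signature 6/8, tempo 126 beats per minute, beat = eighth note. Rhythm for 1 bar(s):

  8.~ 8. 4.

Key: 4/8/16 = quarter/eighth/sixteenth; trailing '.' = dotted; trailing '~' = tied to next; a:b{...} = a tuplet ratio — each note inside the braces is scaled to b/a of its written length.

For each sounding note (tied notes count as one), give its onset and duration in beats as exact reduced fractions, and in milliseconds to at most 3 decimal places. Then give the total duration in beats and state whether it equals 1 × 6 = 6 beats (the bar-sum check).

1) 0.0ms=0b +1428.571ms=3b
2) 1428.571ms=3b +1428.571ms=3b
Σ=6b of 6 (126bpm 6/8) — PASS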